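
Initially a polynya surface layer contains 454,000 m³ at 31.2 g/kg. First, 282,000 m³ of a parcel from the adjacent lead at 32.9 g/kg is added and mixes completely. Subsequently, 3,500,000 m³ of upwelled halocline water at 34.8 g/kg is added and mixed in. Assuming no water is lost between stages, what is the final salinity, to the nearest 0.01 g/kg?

34.29 g/kg

By conservation of dissolved salt,
Initial salt = 454,000×31.2 = 14,164,800
After stage 1: salt = 14,164,800 + 282,000×32.9 = 23,442,600; volume = 736,000 m³; S = 31.851 g/kg
After stage 2: salt = 23,442,600 + 3,500,000×34.8 = 145,242,600; volume = 4,236,000 m³
S = 145,242,600 / 4,236,000 = 34.2877 g/kg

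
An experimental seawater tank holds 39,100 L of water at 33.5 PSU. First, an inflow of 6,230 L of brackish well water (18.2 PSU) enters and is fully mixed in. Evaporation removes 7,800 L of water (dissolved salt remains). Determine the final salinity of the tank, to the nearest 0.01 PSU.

37.92 PSU

After mixing: salt = 39,100×33.5 + 6,230×18.2 = 1,423,236; volume = 45,330 L
After evaporation: salt unchanged = 1,423,236; volume = 45,330 − 7,800 = 37,530 L
S = 1,423,236 / 37,530 = 37.9226 PSU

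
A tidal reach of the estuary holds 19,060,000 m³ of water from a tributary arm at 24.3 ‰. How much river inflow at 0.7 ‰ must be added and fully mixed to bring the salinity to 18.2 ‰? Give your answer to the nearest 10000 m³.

6640000 m³

Salt balance: 19,060,000×24.3 + V×0.7 = (19,060,000+V)×18.2
463,158,000 + 0.7V = 346,892,000 + 18.2V
116,266,000 = 17.5V
V = 6,643,771.43 m³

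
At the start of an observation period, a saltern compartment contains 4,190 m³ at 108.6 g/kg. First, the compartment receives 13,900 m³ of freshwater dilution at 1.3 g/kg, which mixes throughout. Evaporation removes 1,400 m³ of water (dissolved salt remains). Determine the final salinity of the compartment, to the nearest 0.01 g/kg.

28.35 g/kg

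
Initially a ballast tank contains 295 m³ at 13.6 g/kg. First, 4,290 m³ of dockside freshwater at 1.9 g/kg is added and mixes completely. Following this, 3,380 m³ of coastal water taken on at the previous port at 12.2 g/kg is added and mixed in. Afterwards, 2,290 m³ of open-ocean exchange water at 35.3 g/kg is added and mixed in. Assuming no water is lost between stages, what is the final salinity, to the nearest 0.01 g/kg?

Weighted by volume,
Initial salt = 295×13.6 = 4,012
After stage 1: salt = 4,012 + 4,290×1.9 = 12,163; volume = 4,585 m³; S = 2.653 g/kg
After stage 2: salt = 12,163 + 3,380×12.2 = 53,399; volume = 7,965 m³; S = 6.704 g/kg
After stage 3: salt = 53,399 + 2,290×35.3 = 134,236; volume = 10,255 m³
S = 134,236 / 10,255 = 13.0898 g/kg

13.09 g/kg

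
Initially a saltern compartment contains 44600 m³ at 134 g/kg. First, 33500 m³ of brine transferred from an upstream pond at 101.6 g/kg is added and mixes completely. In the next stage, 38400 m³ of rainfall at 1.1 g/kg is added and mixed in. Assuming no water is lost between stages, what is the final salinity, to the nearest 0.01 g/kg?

Weighted by volume,
Initial salt = 44,600×134 = 5,976,400
After stage 1: salt = 5,976,400 + 33,500×101.6 = 9,380,000; volume = 78,100 m³; S = 120.102 g/kg
After stage 2: salt = 9,380,000 + 38,400×1.1 = 9,422,240; volume = 116,500 m³
S = 9,422,240 / 116,500 = 80.8776 g/kg

80.88 g/kg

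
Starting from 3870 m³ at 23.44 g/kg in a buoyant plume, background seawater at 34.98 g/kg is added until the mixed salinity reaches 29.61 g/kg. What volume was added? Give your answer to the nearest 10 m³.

4450 m³

Salt balance: 3,870×23.44 + V×34.98 = (3,870+V)×29.61
90,712.8 + 34.98V = 114,590.7 + 29.61V
23,877.9 = 5.37V
V = 4,446.54 m³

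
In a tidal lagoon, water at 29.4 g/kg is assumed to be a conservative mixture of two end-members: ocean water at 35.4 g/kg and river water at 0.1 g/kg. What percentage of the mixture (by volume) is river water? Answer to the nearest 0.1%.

Let f be the freshwater fraction. Salt balance per unit volume:
f×0.1 + (1−f)×35.4 = 29.4
f = (35.4 − 29.4) / (35.4 − 0.1) = 6/35.3 = 0.17

17.0%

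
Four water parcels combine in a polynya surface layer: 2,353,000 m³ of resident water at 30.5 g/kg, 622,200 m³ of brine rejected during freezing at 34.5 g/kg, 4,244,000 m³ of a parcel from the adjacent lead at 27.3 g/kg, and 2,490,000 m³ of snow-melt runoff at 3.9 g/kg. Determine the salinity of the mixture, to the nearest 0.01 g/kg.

22.54 g/kg

By conservation of dissolved salt,
salt = 2,353,000×30.5 + 622,200×34.5 + 4,244,000×27.3 + 2,490,000×3.9 = 71,766,500 + 21,465,900 + 115,861,200 + 9,711,000 = 218,804,600
volume = 2,353,000 + 622,200 + 4,244,000 + 2,490,000 = 9,709,200 m³
S = 218,804,600 / 9,709,200 = 22.5358 g/kg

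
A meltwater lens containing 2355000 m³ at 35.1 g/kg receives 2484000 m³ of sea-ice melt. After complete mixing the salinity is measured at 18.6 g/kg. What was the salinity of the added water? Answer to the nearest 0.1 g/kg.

Salt balance: 2,355,000×35.1 + 2,484,000×S = 4,839,000×18.6
82,660,500 + 2,484,000·S = 90,005,400
S = (90,005,400 − 82,660,500) / 2,484,000 = 2.9569 g/kg

3.0 g/kg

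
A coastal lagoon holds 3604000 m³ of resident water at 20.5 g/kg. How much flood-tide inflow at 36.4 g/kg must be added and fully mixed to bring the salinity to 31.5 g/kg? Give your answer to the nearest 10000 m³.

8090000 m³

Salt balance: 3,604,000×20.5 + V×36.4 = (3,604,000+V)×31.5
73,882,000 + 36.4V = 113,526,000 + 31.5V
39,644,000 = 4.9V
V = 8,090,612.24 m³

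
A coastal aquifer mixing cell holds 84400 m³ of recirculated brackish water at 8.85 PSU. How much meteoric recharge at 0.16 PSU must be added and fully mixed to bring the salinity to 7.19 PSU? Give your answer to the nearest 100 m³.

Salt balance: 84,400×8.85 + V×0.16 = (84,400+V)×7.19
746,940 + 0.16V = 606,836 + 7.19V
140,104 = 7.03V
V = 19,929.45 m³

19900 m³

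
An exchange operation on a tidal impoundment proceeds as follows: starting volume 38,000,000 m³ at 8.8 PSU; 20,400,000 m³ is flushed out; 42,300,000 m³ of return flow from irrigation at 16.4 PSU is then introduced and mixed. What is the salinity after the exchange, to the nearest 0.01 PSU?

14.17 PSU

Remaining after removal: 17,600,000 m³ at 8.8 PSU (salt = 154,880,000)
After addition: salt = 154,880,000 + 42,300,000×16.4 = 848,600,000; volume = 59,900,000 m³
S = 848,600,000 / 59,900,000 = 14.1669 PSU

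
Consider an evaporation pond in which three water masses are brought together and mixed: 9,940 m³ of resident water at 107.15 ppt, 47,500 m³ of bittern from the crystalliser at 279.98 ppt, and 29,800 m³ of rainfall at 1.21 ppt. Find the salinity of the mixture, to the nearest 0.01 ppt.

165.06 ppt

Mass of salt is conserved:
salt = 9,940×107.15 + 47,500×279.98 + 29,800×1.21 = 1,065,071 + 13,299,050 + 36,058 = 14,400,179
volume = 9,940 + 47,500 + 29,800 = 87,240 m³
S = 14,400,179 / 87,240 = 165.064 ppt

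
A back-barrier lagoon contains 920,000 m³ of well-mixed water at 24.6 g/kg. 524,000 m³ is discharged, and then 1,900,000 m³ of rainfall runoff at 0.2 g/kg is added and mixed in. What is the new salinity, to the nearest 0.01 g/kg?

Remaining after removal: 396,000 m³ at 24.6 g/kg (salt = 9,741,600)
After addition: salt = 9,741,600 + 1,900,000×0.2 = 10,121,600; volume = 2,296,000 m³
S = 10,121,600 / 2,296,000 = 4.4084 g/kg

4.41 g/kg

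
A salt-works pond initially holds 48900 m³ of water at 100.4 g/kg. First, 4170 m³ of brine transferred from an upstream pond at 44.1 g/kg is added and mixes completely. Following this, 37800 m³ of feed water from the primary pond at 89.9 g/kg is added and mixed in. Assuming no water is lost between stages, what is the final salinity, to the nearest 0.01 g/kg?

93.45 g/kg

Total salt / total volume:
Initial salt = 48,900×100.4 = 4,909,560
After stage 1: salt = 4,909,560 + 4,170×44.1 = 5,093,457; volume = 53,070 m³; S = 95.976 g/kg
After stage 2: salt = 5,093,457 + 37,800×89.9 = 8,491,677; volume = 90,870 m³
S = 8,491,677 / 90,870 = 93.4486 g/kg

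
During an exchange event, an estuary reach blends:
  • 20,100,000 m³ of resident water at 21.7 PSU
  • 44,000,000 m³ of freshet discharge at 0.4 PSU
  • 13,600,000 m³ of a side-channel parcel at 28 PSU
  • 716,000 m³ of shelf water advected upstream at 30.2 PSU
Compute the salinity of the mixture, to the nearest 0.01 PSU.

Conserving salt mass:
salt = 20,100,000×21.7 + 44,000,000×0.4 + 13,600,000×28 + 716,000×30.2 = 436,170,000 + 17,600,000 + 380,800,000 + 21,623,200 = 856,193,200
volume = 20,100,000 + 44,000,000 + 13,600,000 + 716,000 = 78,416,000 m³
S = 856,193,200 / 78,416,000 = 10.9186 PSU

10.92 PSU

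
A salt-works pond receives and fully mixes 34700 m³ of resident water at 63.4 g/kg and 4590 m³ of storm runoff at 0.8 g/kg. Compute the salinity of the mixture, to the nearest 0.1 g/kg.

Conserving salt mass:
salt = 34,700×63.4 + 4,590×0.8 = 2,199,980 + 3,672 = 2,203,652
volume = 34,700 + 4,590 = 39,290 m³
S = 2,203,652 / 39,290 = 56.087 g/kg

56.1 g/kg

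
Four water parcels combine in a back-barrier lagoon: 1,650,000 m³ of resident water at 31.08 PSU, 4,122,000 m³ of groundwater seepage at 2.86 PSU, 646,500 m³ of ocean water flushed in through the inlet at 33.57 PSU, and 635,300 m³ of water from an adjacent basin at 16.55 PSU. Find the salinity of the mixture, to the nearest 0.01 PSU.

13.51 PSU

By conservation of dissolved salt,
salt = 1,650,000×31.08 + 4,122,000×2.86 + 646,500×33.57 + 635,300×16.55 = 51,282,000 + 11,788,920 + 21,703,005 + 10,514,215 = 95,288,140
volume = 1,650,000 + 4,122,000 + 646,500 + 635,300 = 7,053,800 m³
S = 95,288,140 / 7,053,800 = 13.5088 PSU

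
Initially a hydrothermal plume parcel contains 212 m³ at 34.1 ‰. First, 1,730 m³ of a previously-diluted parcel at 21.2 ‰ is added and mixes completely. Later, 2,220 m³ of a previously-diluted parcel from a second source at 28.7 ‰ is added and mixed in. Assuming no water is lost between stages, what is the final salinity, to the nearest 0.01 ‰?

Conserving salt mass:
Initial salt = 212×34.1 = 7,229.2
After stage 1: salt = 7,229.2 + 1,730×21.2 = 43,905.2; volume = 1,942 m³; S = 22.608 ‰
After stage 2: salt = 43,905.2 + 2,220×28.7 = 107,619.2; volume = 4,162 m³
S = 107,619.2 / 4,162 = 25.8576 ‰

25.86 ‰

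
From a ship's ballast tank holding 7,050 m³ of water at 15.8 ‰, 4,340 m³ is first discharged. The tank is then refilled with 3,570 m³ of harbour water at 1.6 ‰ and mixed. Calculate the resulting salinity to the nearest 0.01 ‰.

7.73 ‰

Remaining after removal: 2,710 m³ at 15.8 ‰ (salt = 42,818)
After addition: salt = 42,818 + 3,570×1.6 = 48,530; volume = 6,280 m³
S = 48,530 / 6,280 = 7.7277 ‰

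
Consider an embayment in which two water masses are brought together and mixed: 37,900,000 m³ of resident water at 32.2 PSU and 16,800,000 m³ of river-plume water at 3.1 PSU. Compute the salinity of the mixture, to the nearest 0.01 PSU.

23.26 PSU

Total salt / total volume:
salt = 37,900,000×32.2 + 16,800,000×3.1 = 1,220,380,000 + 52,080,000 = 1,272,460,000
volume = 37,900,000 + 16,800,000 = 54,700,000 m³
S = 1,272,460,000 / 54,700,000 = 23.2625 PSU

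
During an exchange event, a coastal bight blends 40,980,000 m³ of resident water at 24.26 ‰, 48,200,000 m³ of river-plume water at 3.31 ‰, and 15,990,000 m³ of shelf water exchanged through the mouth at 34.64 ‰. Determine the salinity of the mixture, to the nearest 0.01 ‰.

16.24 ‰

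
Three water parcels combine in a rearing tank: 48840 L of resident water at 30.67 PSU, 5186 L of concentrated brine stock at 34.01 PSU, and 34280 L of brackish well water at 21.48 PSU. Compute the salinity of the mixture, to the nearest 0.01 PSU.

27.30 PSU

Conserving salt mass:
salt = 48,840×30.67 + 5,186×34.01 + 34,280×21.48 = 1,497,922.8 + 176,375.86 + 736,334.4 = 2,410,633.06
volume = 48,840 + 5,186 + 34,280 = 88,306 L
S = 2,410,633.06 / 88,306 = 27.2986 PSU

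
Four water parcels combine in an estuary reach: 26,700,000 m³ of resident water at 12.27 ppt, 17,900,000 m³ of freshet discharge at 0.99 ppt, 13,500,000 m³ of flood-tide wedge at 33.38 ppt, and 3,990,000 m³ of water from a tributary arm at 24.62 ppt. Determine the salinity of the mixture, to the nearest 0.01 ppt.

Weighted by volume,
salt = 26,700,000×12.27 + 17,900,000×0.99 + 13,500,000×33.38 + 3,990,000×24.62 = 327,609,000 + 17,721,000 + 450,630,000 + 98,233,800 = 894,193,800
volume = 26,700,000 + 17,900,000 + 13,500,000 + 3,990,000 = 62,090,000 m³
S = 894,193,800 / 62,090,000 = 14.4016 ppt

14.40 ppt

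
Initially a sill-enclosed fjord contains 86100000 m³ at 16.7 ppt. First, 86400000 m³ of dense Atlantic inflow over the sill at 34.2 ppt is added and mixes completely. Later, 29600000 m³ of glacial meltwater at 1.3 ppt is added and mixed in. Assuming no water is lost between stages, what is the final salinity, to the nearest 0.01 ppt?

21.93 ppt

Mass of salt is conserved:
Initial salt = 86,100,000×16.7 = 1,437,870,000
After stage 1: salt = 1,437,870,000 + 86,400,000×34.2 = 4,392,750,000; volume = 172,500,000 m³; S = 25.465 ppt
After stage 2: salt = 4,392,750,000 + 29,600,000×1.3 = 4,431,230,000; volume = 202,100,000 m³
S = 4,431,230,000 / 202,100,000 = 21.9259 ppt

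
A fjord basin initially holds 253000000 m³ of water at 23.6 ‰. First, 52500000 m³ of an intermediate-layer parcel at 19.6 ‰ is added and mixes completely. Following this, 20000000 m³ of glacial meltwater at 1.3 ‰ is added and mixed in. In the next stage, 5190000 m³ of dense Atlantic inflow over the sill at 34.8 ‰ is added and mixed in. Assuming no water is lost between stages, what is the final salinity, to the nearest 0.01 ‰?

21.79 ‰

Conserving salt mass:
Initial salt = 253,000,000×23.6 = 5,970,800,000
After stage 1: salt = 5,970,800,000 + 52,500,000×19.6 = 6,999,800,000; volume = 305,500,000 m³; S = 22.913 ‰
After stage 2: salt = 6,999,800,000 + 20,000,000×1.3 = 7,025,800,000; volume = 325,500,000 m³; S = 21.585 ‰
After stage 3: salt = 7,025,800,000 + 5,190,000×34.8 = 7,206,412,000; volume = 330,690,000 m³
S = 7,206,412,000 / 330,690,000 = 21.792 ‰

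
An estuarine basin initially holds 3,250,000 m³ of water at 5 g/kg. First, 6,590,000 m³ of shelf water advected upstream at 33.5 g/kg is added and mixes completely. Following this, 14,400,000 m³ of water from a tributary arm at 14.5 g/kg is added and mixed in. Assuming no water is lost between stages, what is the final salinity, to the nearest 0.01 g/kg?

18.39 g/kg

By conservation of dissolved salt,
Initial salt = 3,250,000×5 = 16,250,000
After stage 1: salt = 16,250,000 + 6,590,000×33.5 = 237,015,000; volume = 9,840,000 m³; S = 24.087 g/kg
After stage 2: salt = 237,015,000 + 14,400,000×14.5 = 445,815,000; volume = 24,240,000 m³
S = 445,815,000 / 24,240,000 = 18.3917 g/kg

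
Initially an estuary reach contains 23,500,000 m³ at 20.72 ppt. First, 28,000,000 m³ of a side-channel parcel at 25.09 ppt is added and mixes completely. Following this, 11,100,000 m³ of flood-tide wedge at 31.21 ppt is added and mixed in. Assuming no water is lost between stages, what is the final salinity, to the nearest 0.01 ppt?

24.53 ppt

Mass of salt is conserved:
Initial salt = 23,500,000×20.72 = 486,920,000
After stage 1: salt = 486,920,000 + 28,000,000×25.09 = 1,189,440,000; volume = 51,500,000 m³; S = 23.096 ppt
After stage 2: salt = 1,189,440,000 + 11,100,000×31.21 = 1,535,871,000; volume = 62,600,000 m³
S = 1,535,871,000 / 62,600,000 = 24.5347 ppt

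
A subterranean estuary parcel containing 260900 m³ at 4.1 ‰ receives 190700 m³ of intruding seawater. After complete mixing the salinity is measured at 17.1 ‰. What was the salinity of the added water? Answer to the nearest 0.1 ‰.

34.9 ‰

Salt balance: 260,900×4.1 + 190,700×S = 451,600×17.1
1,069,690 + 190,700·S = 7,722,360
S = (7,722,360 − 1,069,690) / 190,700 = 34.8855 ‰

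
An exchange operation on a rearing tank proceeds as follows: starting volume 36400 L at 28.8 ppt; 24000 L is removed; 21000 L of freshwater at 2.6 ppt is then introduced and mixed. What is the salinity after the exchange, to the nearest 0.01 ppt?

Remaining after removal: 12,400 L at 28.8 ppt (salt = 357,120)
After addition: salt = 357,120 + 21,000×2.6 = 411,720; volume = 33,400 L
S = 411,720 / 33,400 = 12.3269 ppt

12.33 ppt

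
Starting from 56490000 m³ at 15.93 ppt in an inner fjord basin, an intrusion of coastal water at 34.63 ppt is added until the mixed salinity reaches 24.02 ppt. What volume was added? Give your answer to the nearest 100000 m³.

43100000 m³

Salt balance: 56,490,000×15.93 + V×34.63 = (56,490,000+V)×24.02
899,885,700 + 34.63V = 1,356,889,800 + 24.02V
457,004,100 = 10.61V
V = 43,072,959.47 m³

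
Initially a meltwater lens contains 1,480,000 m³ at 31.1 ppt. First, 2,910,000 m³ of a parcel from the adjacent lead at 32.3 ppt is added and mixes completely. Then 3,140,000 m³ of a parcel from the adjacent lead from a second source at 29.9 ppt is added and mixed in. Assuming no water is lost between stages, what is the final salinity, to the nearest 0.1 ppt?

31.1 ppt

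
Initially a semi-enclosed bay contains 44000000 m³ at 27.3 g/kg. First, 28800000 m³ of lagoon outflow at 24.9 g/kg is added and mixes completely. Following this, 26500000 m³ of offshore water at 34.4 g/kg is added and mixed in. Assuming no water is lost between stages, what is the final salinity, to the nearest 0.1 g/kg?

Conserving salt mass:
Initial salt = 44,000,000×27.3 = 1,201,200,000
After stage 1: salt = 1,201,200,000 + 28,800,000×24.9 = 1,918,320,000; volume = 72,800,000 m³; S = 26.351 g/kg
After stage 2: salt = 1,918,320,000 + 26,500,000×34.4 = 2,829,920,000; volume = 99,300,000 m³
S = 2,829,920,000 / 99,300,000 = 28.4987 g/kg

28.5 g/kg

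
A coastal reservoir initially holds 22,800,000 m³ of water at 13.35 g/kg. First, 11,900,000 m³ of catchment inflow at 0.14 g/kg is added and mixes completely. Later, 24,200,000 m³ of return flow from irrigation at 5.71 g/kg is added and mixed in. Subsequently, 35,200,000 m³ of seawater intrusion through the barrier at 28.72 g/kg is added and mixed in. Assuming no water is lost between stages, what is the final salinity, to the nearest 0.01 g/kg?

Conserving salt mass:
Initial salt = 22,800,000×13.35 = 304,380,000
After stage 1: salt = 304,380,000 + 11,900,000×0.14 = 306,046,000; volume = 34,700,000 m³; S = 8.82 g/kg
After stage 2: salt = 306,046,000 + 24,200,000×5.71 = 444,228,000; volume = 58,900,000 m³; S = 7.542 g/kg
After stage 3: salt = 444,228,000 + 35,200,000×28.72 = 1,455,172,000; volume = 94,100,000 m³
S = 1,455,172,000 / 94,100,000 = 15.4641 g/kg

15.46 g/kg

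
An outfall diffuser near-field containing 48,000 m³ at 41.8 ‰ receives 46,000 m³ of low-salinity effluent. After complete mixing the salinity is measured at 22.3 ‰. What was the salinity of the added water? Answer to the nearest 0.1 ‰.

Salt balance: 48,000×41.8 + 46,000×S = 94,000×22.3
2,006,400 + 46,000·S = 2,096,200
S = (2,096,200 − 2,006,400) / 46,000 = 1.9522 ‰

2.0 ‰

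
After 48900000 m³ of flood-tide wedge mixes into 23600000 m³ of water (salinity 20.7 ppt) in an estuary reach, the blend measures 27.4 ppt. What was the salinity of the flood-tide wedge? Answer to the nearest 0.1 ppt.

30.6 ppt

Salt balance: 23,600,000×20.7 + 48,900,000×S = 72,500,000×27.4
488,520,000 + 48,900,000·S = 1,986,500,000
S = (1,986,500,000 − 488,520,000) / 48,900,000 = 30.6335 ppt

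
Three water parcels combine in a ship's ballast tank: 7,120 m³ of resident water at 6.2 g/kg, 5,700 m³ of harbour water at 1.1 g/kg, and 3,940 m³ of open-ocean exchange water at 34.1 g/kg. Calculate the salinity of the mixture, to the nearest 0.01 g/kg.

11.02 g/kg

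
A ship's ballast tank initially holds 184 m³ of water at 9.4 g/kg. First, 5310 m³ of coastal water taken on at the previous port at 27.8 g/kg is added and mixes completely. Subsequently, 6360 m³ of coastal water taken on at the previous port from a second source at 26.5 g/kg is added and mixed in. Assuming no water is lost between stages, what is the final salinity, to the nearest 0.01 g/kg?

Mass of salt is conserved:
Initial salt = 184×9.4 = 1,729.6
After stage 1: salt = 1,729.6 + 5,310×27.8 = 149,347.6; volume = 5,494 m³; S = 27.184 g/kg
After stage 2: salt = 149,347.6 + 6,360×26.5 = 317,887.6; volume = 11,854 m³
S = 317,887.6 / 11,854 = 26.8169 g/kg

26.82 g/kg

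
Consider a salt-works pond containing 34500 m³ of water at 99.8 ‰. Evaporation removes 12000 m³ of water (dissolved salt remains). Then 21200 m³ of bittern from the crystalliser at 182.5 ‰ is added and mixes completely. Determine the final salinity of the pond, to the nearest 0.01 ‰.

After evaporation: salt = 34,500×99.8 = 3,443,100; volume = 34,500 − 12,000 = 22,500 m³
After mixing: salt = 3,443,100 + 21,200×182.5 = 7,312,100; volume = 22,500 + 21,200 = 43,700 m³
S = 7,312,100 / 43,700 = 167.3249 ‰

167.32 ‰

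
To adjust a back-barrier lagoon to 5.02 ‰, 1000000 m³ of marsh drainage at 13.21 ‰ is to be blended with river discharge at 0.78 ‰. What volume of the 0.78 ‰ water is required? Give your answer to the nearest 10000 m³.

Salt balance: 1,000,000×13.21 + V×0.78 = (1,000,000+V)×5.02
13,210,000 + 0.78V = 5,020,000 + 5.02V
8,190,000 = 4.24V
V = 1,931,603.77 m³

1930000 m³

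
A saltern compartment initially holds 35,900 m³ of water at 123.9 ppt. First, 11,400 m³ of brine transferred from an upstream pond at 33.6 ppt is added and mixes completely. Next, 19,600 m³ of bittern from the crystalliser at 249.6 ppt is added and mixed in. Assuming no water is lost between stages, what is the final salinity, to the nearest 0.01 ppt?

145.34 ppt

Salt balance:
Initial salt = 35,900×123.9 = 4,448,010
After stage 1: salt = 4,448,010 + 11,400×33.6 = 4,831,050; volume = 47,300 m³; S = 102.136 ppt
After stage 2: salt = 4,831,050 + 19,600×249.6 = 9,723,210; volume = 66,900 m³
S = 9,723,210 / 66,900 = 145.3395 ppt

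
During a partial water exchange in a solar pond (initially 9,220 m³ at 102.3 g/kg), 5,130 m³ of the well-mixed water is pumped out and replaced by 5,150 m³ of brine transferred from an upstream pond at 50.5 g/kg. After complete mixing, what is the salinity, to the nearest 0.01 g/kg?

Remaining after removal: 4,090 m³ at 102.3 g/kg (salt = 418,407)
After addition: salt = 418,407 + 5,150×50.5 = 678,482; volume = 9,240 m³
S = 678,482 / 9,240 = 73.4288 g/kg

73.43 g/kg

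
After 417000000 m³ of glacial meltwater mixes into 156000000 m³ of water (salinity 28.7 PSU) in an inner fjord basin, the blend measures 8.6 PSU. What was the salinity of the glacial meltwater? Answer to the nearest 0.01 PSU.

Salt balance: 156,000,000×28.7 + 417,000,000×S = 573,000,000×8.6
4,477,200,000 + 417,000,000·S = 4,927,800,000
S = (4,927,800,000 − 4,477,200,000) / 417,000,000 = 1.0806 PSU

1.08 PSU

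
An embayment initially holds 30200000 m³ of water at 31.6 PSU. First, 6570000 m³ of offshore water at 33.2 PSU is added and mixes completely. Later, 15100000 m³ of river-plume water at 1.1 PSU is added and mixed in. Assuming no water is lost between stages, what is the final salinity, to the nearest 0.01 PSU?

22.92 PSU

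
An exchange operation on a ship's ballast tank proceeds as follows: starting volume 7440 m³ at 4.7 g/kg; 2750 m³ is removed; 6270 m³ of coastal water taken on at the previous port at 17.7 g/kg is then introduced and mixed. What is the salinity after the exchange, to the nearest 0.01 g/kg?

Remaining after removal: 4,690 m³ at 4.7 g/kg (salt = 22,043)
After addition: salt = 22,043 + 6,270×17.7 = 133,022; volume = 10,960 m³
S = 133,022 / 10,960 = 12.137 g/kg

12.14 g/kg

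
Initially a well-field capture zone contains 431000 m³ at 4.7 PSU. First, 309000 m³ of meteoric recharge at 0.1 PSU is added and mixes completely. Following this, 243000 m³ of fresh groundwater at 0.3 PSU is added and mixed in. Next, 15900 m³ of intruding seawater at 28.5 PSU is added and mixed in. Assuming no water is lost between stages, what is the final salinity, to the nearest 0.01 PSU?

2.59 PSU

Mass of salt is conserved:
Initial salt = 431,000×4.7 = 2,025,700
After stage 1: salt = 2,025,700 + 309,000×0.1 = 2,056,600; volume = 740,000 m³; S = 2.779 PSU
After stage 2: salt = 2,056,600 + 243,000×0.3 = 2,129,500; volume = 983,000 m³; S = 2.166 PSU
After stage 3: salt = 2,129,500 + 15,900×28.5 = 2,582,650; volume = 998,900 m³
S = 2,582,650 / 998,900 = 2.5855 PSU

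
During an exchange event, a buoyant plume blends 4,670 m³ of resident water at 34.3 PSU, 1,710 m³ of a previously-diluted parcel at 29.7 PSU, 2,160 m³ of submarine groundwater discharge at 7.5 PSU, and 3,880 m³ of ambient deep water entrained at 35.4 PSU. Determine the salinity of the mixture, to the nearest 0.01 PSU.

29.35 PSU

Salt balance:
salt = 4,670×34.3 + 1,710×29.7 + 2,160×7.5 + 3,880×35.4 = 160,181 + 50,787 + 16,200 + 137,352 = 364,520
volume = 4,670 + 1,710 + 2,160 + 3,880 = 12,420 m³
S = 364,520 / 12,420 = 29.3494 PSU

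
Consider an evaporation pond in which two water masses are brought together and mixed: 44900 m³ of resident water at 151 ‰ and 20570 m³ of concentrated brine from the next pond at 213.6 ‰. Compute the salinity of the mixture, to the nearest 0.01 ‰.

170.67 ‰

Total salt / total volume:
salt = 44,900×151 + 20,570×213.6 = 6,779,900 + 4,393,752 = 11,173,652
volume = 44,900 + 20,570 = 65,470 m³
S = 11,173,652 / 65,470 = 170.6683 ‰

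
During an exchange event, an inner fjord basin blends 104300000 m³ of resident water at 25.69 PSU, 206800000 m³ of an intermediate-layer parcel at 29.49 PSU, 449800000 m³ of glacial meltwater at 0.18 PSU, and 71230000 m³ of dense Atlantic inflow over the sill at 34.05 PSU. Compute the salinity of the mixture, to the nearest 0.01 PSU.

Salt balance:
salt = 104,300,000×25.69 + 206,800,000×29.49 + 449,800,000×0.18 + 71,230,000×34.05 = 2,679,467,000 + 6,098,532,000 + 80,964,000 + 2,425,381,500 = 11,284,344,500
volume = 104,300,000 + 206,800,000 + 449,800,000 + 71,230,000 = 832,130,000 m³
S = 11,284,344,500 / 832,130,000 = 13.5608 PSU

13.56 PSU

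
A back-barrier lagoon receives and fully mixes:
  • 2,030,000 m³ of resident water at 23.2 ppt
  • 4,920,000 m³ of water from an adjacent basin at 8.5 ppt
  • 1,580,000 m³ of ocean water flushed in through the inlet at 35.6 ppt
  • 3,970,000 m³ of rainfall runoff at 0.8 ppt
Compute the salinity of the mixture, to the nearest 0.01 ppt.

11.87 ppt

Conserving salt mass:
salt = 2,030,000×23.2 + 4,920,000×8.5 + 1,580,000×35.6 + 3,970,000×0.8 = 47,096,000 + 41,820,000 + 56,248,000 + 3,176,000 = 148,340,000
volume = 2,030,000 + 4,920,000 + 1,580,000 + 3,970,000 = 12,500,000 m³
S = 148,340,000 / 12,500,000 = 11.8672 ppt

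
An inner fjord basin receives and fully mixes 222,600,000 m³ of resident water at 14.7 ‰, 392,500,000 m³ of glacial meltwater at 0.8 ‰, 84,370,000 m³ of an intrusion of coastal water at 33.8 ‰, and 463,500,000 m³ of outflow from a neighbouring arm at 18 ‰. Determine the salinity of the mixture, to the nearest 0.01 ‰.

Mass of salt is conserved:
salt = 222,600,000×14.7 + 392,500,000×0.8 + 84,370,000×33.8 + 463,500,000×18 = 3,272,220,000 + 314,000,000 + 2,851,706,000 + 8,343,000,000 = 14,780,926,000
volume = 222,600,000 + 392,500,000 + 84,370,000 + 463,500,000 = 1,162,970,000 m³
S = 14,780,926,000 / 1,162,970,000 = 12.7096 ‰

12.71 ‰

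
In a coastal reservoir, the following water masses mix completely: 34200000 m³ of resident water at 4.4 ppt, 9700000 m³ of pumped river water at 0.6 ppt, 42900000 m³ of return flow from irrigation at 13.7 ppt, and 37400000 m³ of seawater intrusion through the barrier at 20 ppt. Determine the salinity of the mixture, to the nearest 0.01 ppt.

Salt balance:
salt = 34,200,000×4.4 + 9,700,000×0.6 + 42,900,000×13.7 + 37,400,000×20 = 150,480,000 + 5,820,000 + 587,730,000 + 748,000,000 = 1,492,030,000
volume = 34,200,000 + 9,700,000 + 42,900,000 + 37,400,000 = 124,200,000 m³
S = 1,492,030,000 / 124,200,000 = 12.0131 ppt

12.01 ppt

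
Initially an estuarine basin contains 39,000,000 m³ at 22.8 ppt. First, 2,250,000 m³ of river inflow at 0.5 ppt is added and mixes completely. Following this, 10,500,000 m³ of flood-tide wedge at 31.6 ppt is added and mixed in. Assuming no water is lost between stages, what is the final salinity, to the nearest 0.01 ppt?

23.62 ppt

Conserving salt mass:
Initial salt = 39,000,000×22.8 = 889,200,000
After stage 1: salt = 889,200,000 + 2,250,000×0.5 = 890,325,000; volume = 41,250,000 m³; S = 21.584 ppt
After stage 2: salt = 890,325,000 + 10,500,000×31.6 = 1,222,125,000; volume = 51,750,000 m³
S = 1,222,125,000 / 51,750,000 = 23.6159 ppt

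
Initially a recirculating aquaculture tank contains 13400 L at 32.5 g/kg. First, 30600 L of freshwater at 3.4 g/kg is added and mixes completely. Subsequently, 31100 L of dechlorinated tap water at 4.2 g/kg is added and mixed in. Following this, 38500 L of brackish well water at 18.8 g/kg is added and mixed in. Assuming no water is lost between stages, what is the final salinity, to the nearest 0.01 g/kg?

Weighted by volume,
Initial salt = 13,400×32.5 = 435,500
After stage 1: salt = 435,500 + 30,600×3.4 = 539,540; volume = 44,000 L; S = 12.262 g/kg
After stage 2: salt = 539,540 + 31,100×4.2 = 670,160; volume = 75,100 L; S = 8.924 g/kg
After stage 3: salt = 670,160 + 38,500×18.8 = 1,393,960; volume = 113,600 L
S = 1,393,960 / 113,600 = 12.2708 g/kg

12.27 g/kg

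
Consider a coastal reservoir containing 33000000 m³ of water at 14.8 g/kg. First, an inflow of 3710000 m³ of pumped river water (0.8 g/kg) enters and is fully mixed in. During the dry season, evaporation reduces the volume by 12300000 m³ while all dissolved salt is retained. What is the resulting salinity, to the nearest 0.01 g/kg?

After mixing: salt = 33,000,000×14.8 + 3,710,000×0.8 = 491,368,000; volume = 36,710,000 m³
After evaporation: salt unchanged = 491,368,000; volume = 36,710,000 − 12,300,000 = 24,410,000 m³
S = 491,368,000 / 24,410,000 = 20.1298 g/kg

20.13 g/kg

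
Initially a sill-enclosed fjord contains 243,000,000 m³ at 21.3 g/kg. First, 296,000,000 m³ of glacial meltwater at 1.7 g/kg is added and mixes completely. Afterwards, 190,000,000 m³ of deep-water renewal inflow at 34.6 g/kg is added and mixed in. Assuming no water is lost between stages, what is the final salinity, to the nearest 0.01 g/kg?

16.81 g/kg

Salt balance:
Initial salt = 243,000,000×21.3 = 5,175,900,000
After stage 1: salt = 5,175,900,000 + 296,000,000×1.7 = 5,679,100,000; volume = 539,000,000 m³; S = 10.536 g/kg
After stage 2: salt = 5,679,100,000 + 190,000,000×34.6 = 12,253,100,000; volume = 729,000,000 m³
S = 12,253,100,000 / 729,000,000 = 16.8081 g/kg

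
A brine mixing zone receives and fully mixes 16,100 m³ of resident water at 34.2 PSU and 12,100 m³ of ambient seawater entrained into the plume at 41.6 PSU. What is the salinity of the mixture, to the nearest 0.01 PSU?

By conservation of dissolved salt,
salt = 16,100×34.2 + 12,100×41.6 = 550,620 + 503,360 = 1,053,980
volume = 16,100 + 12,100 = 28,200 m³
S = 1,053,980 / 28,200 = 37.3752 PSU

37.38 PSU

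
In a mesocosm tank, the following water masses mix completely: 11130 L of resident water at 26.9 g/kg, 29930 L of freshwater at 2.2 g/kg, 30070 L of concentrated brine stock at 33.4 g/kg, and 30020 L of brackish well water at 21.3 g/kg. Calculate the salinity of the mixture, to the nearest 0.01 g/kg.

Salt balance:
salt = 11,130×26.9 + 29,930×2.2 + 30,070×33.4 + 30,020×21.3 = 299,397 + 65,846 + 1,004,338 + 639,426 = 2,009,007
volume = 11,130 + 29,930 + 30,070 + 30,020 = 101,150 L
S = 2,009,007 / 101,150 = 19.8617 g/kg

19.86 g/kg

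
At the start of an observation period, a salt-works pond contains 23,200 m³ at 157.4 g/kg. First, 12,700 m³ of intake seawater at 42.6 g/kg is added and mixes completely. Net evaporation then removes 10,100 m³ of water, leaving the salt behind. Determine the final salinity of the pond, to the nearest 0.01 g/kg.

162.51 g/kg

After mixing: salt = 23,200×157.4 + 12,700×42.6 = 4,192,700; volume = 35,900 m³
After evaporation: salt unchanged = 4,192,700; volume = 35,900 − 10,100 = 25,800 m³
S = 4,192,700 / 25,800 = 162.5078 g/kg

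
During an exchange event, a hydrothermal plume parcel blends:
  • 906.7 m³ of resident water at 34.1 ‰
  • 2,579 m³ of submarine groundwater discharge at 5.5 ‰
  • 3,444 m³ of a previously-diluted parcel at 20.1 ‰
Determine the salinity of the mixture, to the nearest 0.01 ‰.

By conservation of dissolved salt,
salt = 906.7×34.1 + 2,579×5.5 + 3,444×20.1 = 30,918.47 + 14,184.5 + 69,224.4 = 114,327.37
volume = 906.7 + 2,579 + 3,444 = 6,929.7 m³
S = 114,327.37 / 6,929.7 = 16.4982 ‰

16.50 ‰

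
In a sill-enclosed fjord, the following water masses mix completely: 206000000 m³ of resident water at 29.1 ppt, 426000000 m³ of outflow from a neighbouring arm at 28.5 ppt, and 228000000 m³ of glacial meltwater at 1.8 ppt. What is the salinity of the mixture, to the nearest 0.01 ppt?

Mass of salt is conserved:
salt = 206,000,000×29.1 + 426,000,000×28.5 + 228,000,000×1.8 = 5,994,600,000 + 12,141,000,000 + 410,400,000 = 18,546,000,000
volume = 206,000,000 + 426,000,000 + 228,000,000 = 860,000,000 m³
S = 18,546,000,000 / 860,000,000 = 21.5651 ppt

21.57 ppt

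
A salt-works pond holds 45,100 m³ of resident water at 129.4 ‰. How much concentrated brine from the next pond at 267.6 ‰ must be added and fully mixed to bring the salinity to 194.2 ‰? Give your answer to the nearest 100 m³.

39800 m³

Salt balance: 45,100×129.4 + V×267.6 = (45,100+V)×194.2
5,835,940 + 267.6V = 8,758,420 + 194.2V
2,922,480 = 73.4V
V = 39,815.8 m³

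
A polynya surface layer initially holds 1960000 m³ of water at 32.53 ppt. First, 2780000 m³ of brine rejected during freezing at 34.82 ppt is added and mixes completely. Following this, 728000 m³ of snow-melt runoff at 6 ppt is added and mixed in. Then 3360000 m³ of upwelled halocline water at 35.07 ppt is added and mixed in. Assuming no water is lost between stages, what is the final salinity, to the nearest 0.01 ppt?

32.03 ppt

Mass of salt is conserved:
Initial salt = 1,960,000×32.53 = 63,758,800
After stage 1: salt = 63,758,800 + 2,780,000×34.82 = 160,558,400; volume = 4,740,000 m³; S = 33.873 ppt
After stage 2: salt = 160,558,400 + 728,000×6 = 164,926,400; volume = 5,468,000 m³; S = 30.162 ppt
After stage 3: salt = 164,926,400 + 3,360,000×35.07 = 282,761,600; volume = 8,828,000 m³
S = 282,761,600 / 8,828,000 = 32.0301 ppt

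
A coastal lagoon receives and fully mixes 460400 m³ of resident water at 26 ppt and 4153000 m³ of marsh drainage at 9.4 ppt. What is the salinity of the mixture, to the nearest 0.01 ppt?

11.06 ppt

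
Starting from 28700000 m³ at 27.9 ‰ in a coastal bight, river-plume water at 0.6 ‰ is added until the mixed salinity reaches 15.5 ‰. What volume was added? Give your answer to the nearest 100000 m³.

Salt balance: 28,700,000×27.9 + V×0.6 = (28,700,000+V)×15.5
800,730,000 + 0.6V = 444,850,000 + 15.5V
355,880,000 = 14.9V
V = 23,884,563.76 m³

23900000 m³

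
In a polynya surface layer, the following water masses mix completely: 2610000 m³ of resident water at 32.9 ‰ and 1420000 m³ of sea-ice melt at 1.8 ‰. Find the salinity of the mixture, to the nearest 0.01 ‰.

21.94 ‰

Salt balance:
salt = 2,610,000×32.9 + 1,420,000×1.8 = 85,869,000 + 2,556,000 = 88,425,000
volume = 2,610,000 + 1,420,000 = 4,030,000 m³
S = 88,425,000 / 4,030,000 = 21.9417 ‰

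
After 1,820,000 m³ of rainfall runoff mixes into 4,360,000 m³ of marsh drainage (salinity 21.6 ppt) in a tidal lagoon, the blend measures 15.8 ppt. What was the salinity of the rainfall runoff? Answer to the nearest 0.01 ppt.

Salt balance: 4,360,000×21.6 + 1,820,000×S = 6,180,000×15.8
94,176,000 + 1,820,000·S = 97,644,000
S = (97,644,000 − 94,176,000) / 1,820,000 = 1.9055 ppt

1.91 ppt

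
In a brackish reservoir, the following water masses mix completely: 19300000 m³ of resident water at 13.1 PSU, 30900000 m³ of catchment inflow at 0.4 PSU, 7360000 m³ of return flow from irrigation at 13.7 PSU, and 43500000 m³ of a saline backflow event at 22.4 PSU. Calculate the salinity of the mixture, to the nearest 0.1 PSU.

13.3 PSU

Mass of salt is conserved:
salt = 19,300,000×13.1 + 30,900,000×0.4 + 7,360,000×13.7 + 43,500,000×22.4 = 252,830,000 + 12,360,000 + 100,832,000 + 974,400,000 = 1,340,422,000
volume = 19,300,000 + 30,900,000 + 7,360,000 + 43,500,000 = 101,060,000 m³
S = 1,340,422,000 / 101,060,000 = 13.264 PSU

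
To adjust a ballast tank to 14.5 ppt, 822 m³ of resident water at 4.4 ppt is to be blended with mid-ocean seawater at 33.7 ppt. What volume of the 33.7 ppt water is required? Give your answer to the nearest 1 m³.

432 m³

Salt balance: 822×4.4 + V×33.7 = (822+V)×14.5
3,616.8 + 33.7V = 11,919 + 14.5V
8,302.2 = 19.2V
V = 432.41 m³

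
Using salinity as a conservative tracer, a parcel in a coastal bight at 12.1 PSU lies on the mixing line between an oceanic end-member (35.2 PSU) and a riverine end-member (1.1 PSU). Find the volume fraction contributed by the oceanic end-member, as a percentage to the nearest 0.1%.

Let g be the oceanic fraction. Salt balance per unit volume:
g×35.2 + (1−g)×1.1 = 12.1
g = (12.1 − 1.1) / (35.2 − 1.1) = 11/34.1 = 0.3226

32.3%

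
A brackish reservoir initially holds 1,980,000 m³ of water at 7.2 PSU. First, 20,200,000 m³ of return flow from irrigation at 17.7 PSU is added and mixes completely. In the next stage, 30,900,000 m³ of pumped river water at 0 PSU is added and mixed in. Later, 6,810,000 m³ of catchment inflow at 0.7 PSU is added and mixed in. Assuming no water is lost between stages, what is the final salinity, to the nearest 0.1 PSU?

Mass of salt is conserved:
Initial salt = 1,980,000×7.2 = 14,256,000
After stage 1: salt = 14,256,000 + 20,200,000×17.7 = 371,796,000; volume = 22,180,000 m³; S = 16.763 PSU
After stage 2: salt = 371,796,000 + 30,900,000×0 = 371,796,000; volume = 53,080,000 m³; S = 7.004 PSU
After stage 3: salt = 371,796,000 + 6,810,000×0.7 = 376,563,000; volume = 59,890,000 m³
S = 376,563,000 / 59,890,000 = 6.2876 PSU

6.3 PSU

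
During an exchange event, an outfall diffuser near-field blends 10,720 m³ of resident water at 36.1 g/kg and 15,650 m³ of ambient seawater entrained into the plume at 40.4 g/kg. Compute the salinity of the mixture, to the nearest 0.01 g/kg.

38.65 g/kg

Salt balance:
salt = 10,720×36.1 + 15,650×40.4 = 386,992 + 632,260 = 1,019,252
volume = 10,720 + 15,650 = 26,370 m³
S = 1,019,252 / 26,370 = 38.652 g/kg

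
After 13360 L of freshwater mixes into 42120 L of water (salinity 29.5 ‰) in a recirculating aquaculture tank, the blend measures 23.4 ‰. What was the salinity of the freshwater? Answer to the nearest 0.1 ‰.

4.2 ‰

Salt balance: 42,120×29.5 + 13,360×S = 55,480×23.4
1,242,540 + 13,360·S = 1,298,232
S = (1,298,232 − 1,242,540) / 13,360 = 4.1686 ‰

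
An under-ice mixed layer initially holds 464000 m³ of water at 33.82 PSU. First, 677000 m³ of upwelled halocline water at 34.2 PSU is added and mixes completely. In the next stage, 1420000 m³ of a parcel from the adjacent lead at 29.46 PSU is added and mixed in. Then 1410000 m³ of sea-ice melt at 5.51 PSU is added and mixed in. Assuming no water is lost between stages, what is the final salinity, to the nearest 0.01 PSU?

Salt balance:
Initial salt = 464,000×33.82 = 15,692,480
After stage 1: salt = 15,692,480 + 677,000×34.2 = 38,845,880; volume = 1,141,000 m³; S = 34.045 PSU
After stage 2: salt = 38,845,880 + 1,420,000×29.46 = 80,679,080; volume = 2,561,000 m³; S = 31.503 PSU
After stage 3: salt = 80,679,080 + 1,410,000×5.51 = 88,448,180; volume = 3,971,000 m³
S = 88,448,180 / 3,971,000 = 22.2735 PSU

22.27 PSU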